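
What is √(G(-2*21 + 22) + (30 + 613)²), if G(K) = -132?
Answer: √413317 ≈ 642.90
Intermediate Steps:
√(G(-2*21 + 22) + (30 + 613)²) = √(-132 + (30 + 613)²) = √(-132 + 643²) = √(-132 + 413449) = √413317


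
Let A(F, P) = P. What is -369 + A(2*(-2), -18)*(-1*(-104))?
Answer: -2241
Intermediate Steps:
-369 + A(2*(-2), -18)*(-1*(-104)) = -369 - (-18)*(-104) = -369 - 18*104 = -369 - 1872 = -2241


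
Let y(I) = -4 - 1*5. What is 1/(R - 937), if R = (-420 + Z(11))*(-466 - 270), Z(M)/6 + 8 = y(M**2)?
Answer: 1/383255 ≈ 2.6092e-6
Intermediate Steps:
y(I) = -9 (y(I) = -4 - 5 = -9)
Z(M) = -102 (Z(M) = -48 + 6*(-9) = -48 - 54 = -102)
R = 384192 (R = (-420 - 102)*(-466 - 270) = -522*(-736) = 384192)
1/(R - 937) = 1/(384192 - 937) = 1/383255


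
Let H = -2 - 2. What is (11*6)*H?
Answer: -264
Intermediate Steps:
H = -4
(11*6)*H = (11*6)*(-4) = 66*(-4) = -264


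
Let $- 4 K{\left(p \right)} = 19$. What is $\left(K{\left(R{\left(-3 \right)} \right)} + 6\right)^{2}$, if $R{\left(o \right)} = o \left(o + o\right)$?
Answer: $\frac{25}{16} \approx 1.5625$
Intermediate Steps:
$R{\left(o \right)} = 2 o^{2}$ ($R{\left(o \right)} = o 2 o = 2 o^{2}$)
$K{\left(p \right)} = - \frac{19}{4}$ ($K{\left(p \right)} = \left(- \frac{1}{4}\right) 19 = - \frac{19}{4}$)
$\left(K{\left(R{\left(-3 \right)} \right)} + 6\right)^{2} = \left(- \frac{19}{4} + 6\right)^{2} = \left(\frac{5}{4}\right)^{2} = \frac{25}{16}$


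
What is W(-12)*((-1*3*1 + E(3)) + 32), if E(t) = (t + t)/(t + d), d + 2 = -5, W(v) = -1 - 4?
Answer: -275/2 ≈ -137.50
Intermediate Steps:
W(v) = -5
d = -7 (d = -2 - 5 = -7)
E(t) = 2*t/(-7 + t) (E(t) = (t + t)/(t - 7) = (2*t)/(-7 + t) = 2*t/(-7 + t))
W(-12)*((-1*3*1 + E(3)) + 32) = -5*((-1*3*1 + 2*3/(-7 + 3)) + 32) = -5*((-3*1 + 2*3/(-4)) + 32) = -5*((-3 + 2*3*(-1/4)) + 32) = -5*((-3 - 3/2) + 32) = -5*(-9/2 + 32) = -5*55/2 = -275/2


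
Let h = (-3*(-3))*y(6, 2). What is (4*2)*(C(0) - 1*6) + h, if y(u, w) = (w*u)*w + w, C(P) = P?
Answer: 186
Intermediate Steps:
y(u, w) = w + u*w² (y(u, w) = (u*w)*w + w = u*w² + w = w + u*w²)
h = 234 (h = (-3*(-3))*(2*(1 + 6*2)) = 9*(2*(1 + 12)) = 9*(2*13) = 9*26 = 234)
(4*2)*(C(0) - 1*6) + h = (4*2)*(0 - 1*6) + 234 = 8*(0 - 6) + 234 = 8*(-6) + 234 = -48 + 234 = 186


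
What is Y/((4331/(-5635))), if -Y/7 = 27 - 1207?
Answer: -46545100/4331 ≈ -10747.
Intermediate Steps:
Y = 8260 (Y = -7*(27 - 1207) = -7*(-1180) = 8260)
Y/((4331/(-5635))) = 8260/((4331/(-5635))) = 8260/((4331*(-1/5635))) = 8260/(-4331/5635) = 8260*(-5635/4331) = -46545100/4331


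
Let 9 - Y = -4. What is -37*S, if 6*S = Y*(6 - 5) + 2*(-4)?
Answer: -185/6 ≈ -30.833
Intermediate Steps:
Y = 13 (Y = 9 - 1*(-4) = 9 + 4 = 13)
S = ⅚ (S = (13*(6 - 5) + 2*(-4))/6 = (13*1 - 8)/6 = (13 - 8)/6 = (⅙)*5 = ⅚ ≈ 0.83333)
-37*S = -37*⅚ = -185/6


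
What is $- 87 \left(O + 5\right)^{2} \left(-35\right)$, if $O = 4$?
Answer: $246645$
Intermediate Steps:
$- 87 \left(O + 5\right)^{2} \left(-35\right) = - 87 \left(4 + 5\right)^{2} \left(-35\right) = - 87 \cdot 9^{2} \left(-35\right) = \left(-87\right) 81 \left(-35\right) = \left(-7047\right) \left(-35\right) = 246645$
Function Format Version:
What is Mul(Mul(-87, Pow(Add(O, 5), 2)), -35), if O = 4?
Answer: 246645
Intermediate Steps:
Mul(Mul(-87, Pow(Add(O, 5), 2)), -35) = Mul(Mul(-87, Pow(Add(4, 5), 2)), -35) = Mul(Mul(-87, Pow(9, 2)), -35) = Mul(Mul(-87, 81), -35) = Mul(-7047, -35) = 246645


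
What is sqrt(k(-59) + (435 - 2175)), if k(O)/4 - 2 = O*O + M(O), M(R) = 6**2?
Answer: 4*sqrt(771) ≈ 111.07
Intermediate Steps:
M(R) = 36
k(O) = 152 + 4*O**2 (k(O) = 8 + 4*(O*O + 36) = 8 + 4*(O**2 + 36) = 8 + 4*(36 + O**2) = 8 + (144 + 4*O**2) = 152 + 4*O**2)
sqrt(k(-59) + (435 - 2175)) = sqrt((152 + 4*(-59)**2) + (435 - 2175)) = sqrt((152 + 4*3481) - 1740) = sqrt((152 + 13924) - 1740) = sqrt(14076 - 1740) = sqrt(12336) = 4*sqrt(771)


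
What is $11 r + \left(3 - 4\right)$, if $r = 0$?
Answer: $-1$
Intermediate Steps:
$11 r + \left(3 - 4\right) = 11 \cdot 0 + \left(3 - 4\right) = 0 - 1 = -1$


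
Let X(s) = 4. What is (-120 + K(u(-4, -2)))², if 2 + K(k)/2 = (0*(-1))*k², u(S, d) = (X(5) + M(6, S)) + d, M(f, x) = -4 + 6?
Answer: 15376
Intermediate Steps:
M(f, x) = 2
u(S, d) = 6 + d (u(S, d) = (4 + 2) + d = 6 + d)
K(k) = -4 (K(k) = -4 + 2*((0*(-1))*k²) = -4 + 2*(0*k²) = -4 + 2*0 = -4 + 0 = -4)
(-120 + K(u(-4, -2)))² = (-120 - 4)² = (-124)² = 15376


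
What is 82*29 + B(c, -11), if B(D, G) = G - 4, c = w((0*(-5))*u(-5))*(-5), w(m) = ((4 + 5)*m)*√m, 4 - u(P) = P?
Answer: 2363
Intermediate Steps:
u(P) = 4 - P
w(m) = 9*m^(3/2) (w(m) = (9*m)*√m = 9*m^(3/2))
c = 0 (c = (9*((0*(-5))*(4 - 1*(-5)))^(3/2))*(-5) = (9*(0*(4 + 5))^(3/2))*(-5) = (9*(0*9)^(3/2))*(-5) = (9*0^(3/2))*(-5) = (9*0)*(-5) = 0*(-5) = 0)
B(D, G) = -4 + G
82*29 + B(c, -11) = 82*29 + (-4 - 11) = 2378 - 15 = 2363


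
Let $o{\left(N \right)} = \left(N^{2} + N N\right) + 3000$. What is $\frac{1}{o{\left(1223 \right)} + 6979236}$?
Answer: $\frac{1}{9973694} \approx 1.0026 \cdot 10^{-7}$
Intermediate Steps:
$o{\left(N \right)} = 3000 + 2 N^{2}$ ($o{\left(N \right)} = \left(N^{2} + N^{2}\right) + 3000 = 2 N^{2} + 3000 = 3000 + 2 N^{2}$)
$\frac{1}{o{\left(1223 \right)} + 6979236} = \frac{1}{\left(3000 + 2 \cdot 1223^{2}\right) + 6979236} = \frac{1}{\left(3000 + 2 \cdot 1495729\right) + 6979236} = \frac{1}{\left(3000 + 2991458\right) + 6979236} = \frac{1}{2994458 + 6979236} = \frac{1}{9973694}$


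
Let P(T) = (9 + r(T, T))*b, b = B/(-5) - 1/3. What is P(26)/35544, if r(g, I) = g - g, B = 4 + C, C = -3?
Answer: -1/7405 ≈ -0.00013504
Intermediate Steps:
B = 1 (B = 4 - 3 = 1)
b = -8/15 (b = 1/(-5) - 1/3 = 1*(-1/5) - 1*1/3 = -1/5 - 1/3 = -8/15 ≈ -0.53333)
r(g, I) = 0
P(T) = -24/5 (P(T) = (9 + 0)*(-8/15) = 9*(-8/15) = -24/5)
P(26)/35544 = -24/5/35544 = -24/5*1/35544 = -1/7405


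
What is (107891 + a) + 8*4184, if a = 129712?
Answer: 271075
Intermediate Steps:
(107891 + a) + 8*4184 = (107891 + 129712) + 8*4184 = 237603 + 33472 = 271075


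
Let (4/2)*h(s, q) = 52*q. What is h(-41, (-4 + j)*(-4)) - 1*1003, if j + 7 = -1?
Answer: 245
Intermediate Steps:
j = -8 (j = -7 - 1 = -8)
h(s, q) = 26*q (h(s, q) = (52*q)/2 = 26*q)
h(-41, (-4 + j)*(-4)) - 1*1003 = 26*((-4 - 8)*(-4)) - 1*1003 = 26*(-12*(-4)) - 1003 = 26*48 - 1003 = 1248 - 1003 = 245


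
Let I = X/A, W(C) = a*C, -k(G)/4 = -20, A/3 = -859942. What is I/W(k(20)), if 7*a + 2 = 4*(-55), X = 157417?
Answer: 1101919/45817709760 ≈ 2.4050e-5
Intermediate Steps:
A = -2579826 (A = 3*(-859942) = -2579826)
a = -222/7 (a = -2/7 + (4*(-55))/7 = -2/7 + (1/7)*(-220) = -2/7 - 220/7 = -222/7 ≈ -31.714)
k(G) = 80 (k(G) = -4*(-20) = 80)
W(C) = -222*C/7
I = -157417/2579826 (I = 157417/(-2579826) = 157417*(-1/2579826) = -157417/2579826 ≈ -0.061018)
I/W(k(20)) = -157417/(2579826*((-222/7*80))) = -157417/(2579826*(-17760/7)) = -157417/2579826*(-7/17760) = 1101919/45817709760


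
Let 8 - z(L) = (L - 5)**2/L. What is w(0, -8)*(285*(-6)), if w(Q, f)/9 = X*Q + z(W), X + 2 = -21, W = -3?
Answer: -451440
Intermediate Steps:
z(L) = 8 - (-5 + L)**2/L (z(L) = 8 - (L - 5)**2/L = 8 - (-5 + L)**2/L)
X = -23 (X = -2 - 21 = -23)
w(Q, f) = 264 - 207*Q (w(Q, f) = 9*(-23*Q + (8 - 1*(-5 - 3)**2/(-3))) = 9*(-23*Q + (8 - 1*(-1/3)*(-8)**2)) = 9*(-23*Q + (8 - 1*(-1/3)*64)) = 9*(-23*Q + (8 + 64/3)) = 9*(-23*Q + 88/3) = 9*(88/3 - 23*Q) = 264 - 207*Q)
w(0, -8)*(285*(-6)) = (264 - 207*0)*(285*(-6)) = (264 + 0)*(-1710) = 264*(-1710) = -451440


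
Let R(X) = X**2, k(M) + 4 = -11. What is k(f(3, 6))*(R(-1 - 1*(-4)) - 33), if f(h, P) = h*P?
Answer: 360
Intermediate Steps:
f(h, P) = P*h
k(M) = -15 (k(M) = -4 - 11 = -15)
k(f(3, 6))*(R(-1 - 1*(-4)) - 33) = -15*((-1 - 1*(-4))**2 - 33) = -15*((-1 + 4)**2 - 33) = -15*(3**2 - 33) = -15*(9 - 33) = -15*(-24) = 360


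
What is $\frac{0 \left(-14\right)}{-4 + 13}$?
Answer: $0$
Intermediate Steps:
$\frac{0 \left(-14\right)}{-4 + 13} = \frac{0}{9} = 0 \cdot \frac{1}{9} = 0$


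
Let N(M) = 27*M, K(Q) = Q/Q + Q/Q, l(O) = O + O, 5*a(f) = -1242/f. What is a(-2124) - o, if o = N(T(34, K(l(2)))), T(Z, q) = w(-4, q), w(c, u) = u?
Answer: -31791/590 ≈ -53.883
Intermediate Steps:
a(f) = -1242/(5*f) (a(f) = (-1242/f)/5 = -1242/(5*f))
l(O) = 2*O
K(Q) = 2 (K(Q) = 1 + 1 = 2)
T(Z, q) = q
o = 54 (o = 27*2 = 54)
a(-2124) - o = -1242/5/(-2124) - 1*54 = -1242/5*(-1/2124) - 54 = 69/590 - 54 = -31791/590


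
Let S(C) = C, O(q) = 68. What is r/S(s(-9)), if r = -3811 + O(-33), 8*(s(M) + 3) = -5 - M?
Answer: 7486/5 ≈ 1497.2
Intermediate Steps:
s(M) = -29/8 - M/8 (s(M) = -3 + (-5 - M)/8 = -3 + (-5/8 - M/8) = -29/8 - M/8)
r = -3743 (r = -3811 + 68 = -3743)
r/S(s(-9)) = -3743/(-29/8 - 1/8*(-9)) = -3743/(-29/8 + 9/8) = -3743/(-5/2) = -3743*(-2/5) = 7486/5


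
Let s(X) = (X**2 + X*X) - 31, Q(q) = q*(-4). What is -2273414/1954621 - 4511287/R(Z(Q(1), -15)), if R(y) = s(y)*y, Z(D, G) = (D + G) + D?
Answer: 8764155995133/46170102641 ≈ 189.82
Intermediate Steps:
Q(q) = -4*q
s(X) = -31 + 2*X**2 (s(X) = (X**2 + X**2) - 31 = 2*X**2 - 31 = -31 + 2*X**2)
Z(D, G) = G + 2*D
R(y) = y*(-31 + 2*y**2) (R(y) = (-31 + 2*y**2)*y = y*(-31 + 2*y**2))
-2273414/1954621 - 4511287/R(Z(Q(1), -15)) = -2273414/1954621 - 4511287*1/((-31 + 2*(-15 + 2*(-4*1))**2)*(-15 + 2*(-4*1))) = -2273414*1/1954621 - 4511287*1/((-31 + 2*(-15 + 2*(-4))**2)*(-15 + 2*(-4))) = -2273414/1954621 - 4511287*1/((-31 + 2*(-15 - 8)**2)*(-15 - 8)) = -2273414/1954621 - 4511287*(-1/(23*(-31 + 2*(-23)**2))) = -2273414/1954621 - 4511287*(-1/(23*(-31 + 2*529))) = -2273414/1954621 - 4511287*(-1/(23*(-31 + 1058))) = -2273414/1954621 - 4511287/((-23*1027)) = -2273414/1954621 - 4511287/(-23621) = -2273414/1954621 - 4511287*(-1/23621) = -2273414/1954621 + 4511287/23621 = 8764155995133/46170102641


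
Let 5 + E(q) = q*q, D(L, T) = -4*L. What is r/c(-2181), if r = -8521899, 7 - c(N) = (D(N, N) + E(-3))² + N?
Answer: 2840633/25391932 ≈ 0.11187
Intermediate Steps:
E(q) = -5 + q² (E(q) = -5 + q*q = -5 + q²)
c(N) = 7 - N - (4 - 4*N)² (c(N) = 7 - ((-4*N + (-5 + (-3)²))² + N) = 7 - ((-4*N + (-5 + 9))² + N) = 7 - ((-4*N + 4)² + N) = 7 - ((4 - 4*N)² + N) = 7 - (N + (4 - 4*N)²) = 7 + (-N - (4 - 4*N)²) = 7 - N - (4 - 4*N)²)
r/c(-2181) = -8521899/(7 - 1*(-2181) - 16*(-1 - 2181)²) = -8521899/(7 + 2181 - 16*(-2182)²) = -8521899/(7 + 2181 - 16*4761124) = -8521899/(7 + 2181 - 76177984) = -8521899/(-76175796) = -8521899*(-1/76175796) = 2840633/25391932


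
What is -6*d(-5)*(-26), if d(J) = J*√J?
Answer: -780*I*√5 ≈ -1744.1*I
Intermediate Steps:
d(J) = J^(3/2)
-6*d(-5)*(-26) = -(-30)*I*√5*(-26) = (30*I*√5)*(-26) = -780*I*√5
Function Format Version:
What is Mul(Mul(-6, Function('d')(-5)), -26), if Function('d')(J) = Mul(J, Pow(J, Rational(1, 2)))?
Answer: Mul(-780, I, Pow(5, Rational(1, 2))) ≈ Mul(-1744.1, I)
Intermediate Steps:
Function('d')(J) = Pow(J, Rational(3, 2))
Mul(Mul(-6, Function('d')(-5)), -26) = Mul(Mul(-6, Pow(-5, Rational(3, 2))), -26) = Mul(Mul(-6, Mul(-5, I, Pow(5, Rational(1, 2)))), -26) = Mul(Mul(30, I, Pow(5, Rational(1, 2))), -26) = Mul(-780, I, Pow(5, Rational(1, 2)))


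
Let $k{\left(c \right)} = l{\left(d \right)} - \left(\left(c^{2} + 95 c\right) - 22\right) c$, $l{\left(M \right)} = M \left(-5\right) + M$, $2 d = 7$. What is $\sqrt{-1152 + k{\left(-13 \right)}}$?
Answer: $i \sqrt{15310} \approx 123.73 i$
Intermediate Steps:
$d = \frac{7}{2}$ ($d = \frac{1}{2} \cdot 7 = \frac{7}{2} \approx 3.5$)
$l{\left(M \right)} = - 4 M$ ($l{\left(M \right)} = - 5 M + M = - 4 M$)
$k{\left(c \right)} = -14 - c \left(-22 + c^{2} + 95 c\right)$ ($k{\left(c \right)} = \left(-4\right) \frac{7}{2} - \left(\left(c^{2} + 95 c\right) - 22\right) c = -14 - \left(-22 + c^{2} + 95 c\right) c = -14 - c \left(-22 + c^{2} + 95 c\right)$)
$\sqrt{-1152 + k{\left(-13 \right)}} = \sqrt{-1152 - \left(-1897 + 16055\right)} = \sqrt{-1152 - 14158} = \sqrt{-15310} = i \sqrt{15310}$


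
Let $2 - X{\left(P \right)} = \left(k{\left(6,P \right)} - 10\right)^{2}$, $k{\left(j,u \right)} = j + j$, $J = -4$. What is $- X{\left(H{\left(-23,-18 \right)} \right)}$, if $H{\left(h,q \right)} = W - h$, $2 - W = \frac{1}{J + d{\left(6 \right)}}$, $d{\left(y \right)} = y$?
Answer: $2$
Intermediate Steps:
$W = \frac{3}{2}$ ($W = 2 - \frac{1}{-4 + 6} = 2 - \frac{1}{2} = \frac{3}{2} \approx 1.5$)
$k{\left(j,u \right)} = 2 j$
$H{\left(h,q \right)} = \frac{3}{2} - h$
$X{\left(P \right)} = -2$ ($X{\left(P \right)} = 2 - \left(2 \cdot 6 - 10\right)^{2} = 2 - \left(12 - 10\right)^{2} = 2 - 2^{2} = 2 - 4 = -2$)
$- X{\left(H{\left(-23,-18 \right)} \right)} = \left(-1\right) \left(-2\right) = 2$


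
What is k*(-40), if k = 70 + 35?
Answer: -4200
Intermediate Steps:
k = 105
k*(-40) = 105*(-40) = -4200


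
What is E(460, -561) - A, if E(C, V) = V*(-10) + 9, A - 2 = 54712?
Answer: -49095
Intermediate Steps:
A = 54714 (A = 2 + 54712 = 54714)
E(C, V) = 9 - 10*V (E(C, V) = -10*V + 9 = 9 - 10*V)
E(460, -561) - A = (9 - 10*(-561)) - 1*54714 = (9 + 5610) - 54714 = 5619 - 54714 = -49095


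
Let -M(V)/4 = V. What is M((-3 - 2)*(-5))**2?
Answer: 10000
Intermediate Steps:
M(V) = -4*V
M((-3 - 2)*(-5))**2 = (-4*(-3 - 2)*(-5))**2 = (-(-20)*(-5))**2 = (-4*25)**2 = (-100)**2 = 10000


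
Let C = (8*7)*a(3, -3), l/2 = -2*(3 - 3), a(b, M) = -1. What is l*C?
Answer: 0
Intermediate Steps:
l = 0 (l = 2*(-2*(3 - 3)) = 2*(-2*0) = 2*0 = 0)
C = -56 (C = (8*7)*(-1) = 56*(-1) = -56)
l*C = 0*(-56) = 0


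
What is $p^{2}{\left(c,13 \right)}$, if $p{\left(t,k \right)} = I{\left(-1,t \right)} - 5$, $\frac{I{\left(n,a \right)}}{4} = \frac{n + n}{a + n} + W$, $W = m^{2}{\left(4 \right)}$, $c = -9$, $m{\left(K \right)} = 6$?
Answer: $\frac{488601}{25} \approx 19544.0$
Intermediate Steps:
$W = 36$ ($W = 6^{2} = 36$)
$I{\left(n,a \right)} = 144 + \frac{8 n}{a + n}$ ($I{\left(n,a \right)} = 4 \left(\frac{n + n}{a + n} + 36\right) = 4 \left(\frac{2 n}{a + n} + 36\right) = 4 \left(36 + \frac{2 n}{a + n}\right) = 144 + \frac{8 n}{a + n}$)
$p{\left(t,k \right)} = -5 + \frac{8 \left(-19 + 18 t\right)}{-1 + t}$ ($p{\left(t,k \right)} = \frac{8 \left(18 t + 19 \left(-1\right)\right)}{t - 1} - 5 = \frac{8 \left(18 t - 19\right)}{-1 + t} - 5 = \frac{8 \left(-19 + 18 t\right)}{-1 + t} - 5 = -5 + \frac{8 \left(-19 + 18 t\right)}{-1 + t}$)
$p^{2}{\left(c,13 \right)} = \left(\frac{-147 + 139 \left(-9\right)}{-1 - 9}\right)^{2} = \left(\frac{-147 - 1251}{-10}\right)^{2} = \left(\left(- \frac{1}{10}\right) \left(-1398\right)\right)^{2} = \left(\frac{699}{5}\right)^{2} = \frac{488601}{25}$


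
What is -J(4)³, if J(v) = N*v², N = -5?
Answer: 512000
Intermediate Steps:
J(v) = -5*v²
-J(4)³ = -(-5*4²)³ = -(-5*16)³ = -1*(-80)³ = -1*(-512000) = 512000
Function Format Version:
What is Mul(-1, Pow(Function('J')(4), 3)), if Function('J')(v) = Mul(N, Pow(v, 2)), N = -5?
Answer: 512000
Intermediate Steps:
Function('J')(v) = Mul(-5, Pow(v, 2))
Mul(-1, Pow(Function('J')(4), 3)) = Mul(-1, Pow(Mul(-5, Pow(4, 2)), 3)) = Mul(-1, Pow(Mul(-5, 16), 3)) = Mul(-1, Pow(-80, 3)) = Mul(-1, -512000) = 512000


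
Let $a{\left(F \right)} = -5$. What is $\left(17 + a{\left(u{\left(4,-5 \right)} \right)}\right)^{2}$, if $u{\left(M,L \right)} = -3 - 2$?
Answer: $144$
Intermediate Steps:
$u{\left(M,L \right)} = -5$
$\left(17 + a{\left(u{\left(4,-5 \right)} \right)}\right)^{2} = \left(17 - 5\right)^{2} = 12^{2} = 144$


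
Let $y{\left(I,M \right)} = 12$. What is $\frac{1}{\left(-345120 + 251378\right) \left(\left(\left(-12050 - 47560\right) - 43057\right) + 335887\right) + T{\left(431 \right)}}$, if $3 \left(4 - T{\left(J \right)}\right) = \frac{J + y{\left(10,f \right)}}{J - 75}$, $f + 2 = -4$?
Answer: $- \frac{1068}{23349159864491} \approx -4.574 \cdot 10^{-11}$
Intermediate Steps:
$f = -6$ ($f = -2 - 4 = -6$)
$T{\left(J \right)} = 4 - \frac{12 + J}{3 \left(-75 + J\right)}$ ($T{\left(J \right)} = 4 - \frac{\left(J + 12\right) \frac{1}{J - 75}}{3} = 4 - \frac{\left(12 + J\right) \frac{1}{-75 + J}}{3} = 4 - \frac{\frac{1}{-75 + J} \left(12 + J\right)}{3} = 4 - \frac{12 + J}{3 \left(-75 + J\right)}$)
$\frac{1}{\left(-345120 + 251378\right) \left(\left(\left(-12050 - 47560\right) - 43057\right) + 335887\right) + T{\left(431 \right)}} = \frac{1}{\left(-345120 + 251378\right) \left(\left(\left(-12050 - 47560\right) - 43057\right) + 335887\right) + \frac{-912 + 11 \cdot 431}{3 \left(-75 + 431\right)}} = \frac{1}{- 93742 \left(\left(-59610 - 43057\right) + 335887\right) + \frac{-912 + 4741}{3 \cdot 356}} = \frac{1}{- 93742 \left(-102667 + 335887\right) + \frac{1}{3} \cdot \frac{1}{356} \cdot 3829} = \frac{1}{\left(-93742\right) 233220 + \frac{3829}{1068}} = \frac{1}{-21862509240 + \frac{3829}{1068}} = \frac{1}{- \frac{23349159864491}{1068}} = - \frac{1068}{23349159864491}$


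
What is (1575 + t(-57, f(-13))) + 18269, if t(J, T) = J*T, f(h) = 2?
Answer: 19730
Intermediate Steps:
(1575 + t(-57, f(-13))) + 18269 = (1575 - 57*2) + 18269 = (1575 - 114) + 18269 = 1461 + 18269 = 19730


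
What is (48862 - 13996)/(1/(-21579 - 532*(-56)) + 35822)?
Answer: 286354458/294206087 ≈ 0.97331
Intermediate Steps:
(48862 - 13996)/(1/(-21579 - 532*(-56)) + 35822) = 34866/(1/(-21579 + 29792) + 35822) = 34866/(1/8213 + 35822) = 34866/(294206087/8213) = 34866*(8213/294206087) = 286354458/294206087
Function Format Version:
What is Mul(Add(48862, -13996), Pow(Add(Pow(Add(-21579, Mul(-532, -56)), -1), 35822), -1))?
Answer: Rational(286354458, 294206087) ≈ 0.97331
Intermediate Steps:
Mul(Add(48862, -13996), Pow(Add(Pow(Add(-21579, Mul(-532, -56)), -1), 35822), -1)) = Mul(34866, Pow(Add(Pow(Add(-21579, 29792), -1), 35822), -1)) = Mul(34866, Pow(Add(Pow(8213, -1), 35822), -1)) = Mul(34866, Pow(Add(Rational(1, 8213), 35822), -1)) = Mul(34866, Pow(Rational(294206087, 8213), -1)) = Mul(34866, Rational(8213, 294206087)) = Rational(286354458, 294206087)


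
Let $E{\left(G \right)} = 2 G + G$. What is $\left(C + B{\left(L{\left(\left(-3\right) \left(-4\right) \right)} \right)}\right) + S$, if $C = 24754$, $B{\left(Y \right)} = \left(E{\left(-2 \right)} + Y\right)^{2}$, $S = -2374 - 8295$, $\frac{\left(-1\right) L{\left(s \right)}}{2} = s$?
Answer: $14985$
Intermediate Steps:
$L{\left(s \right)} = - 2 s$
$E{\left(G \right)} = 3 G$
$S = -10669$ ($S = -2374 - 8295 = -10669$)
$B{\left(Y \right)} = \left(-6 + Y\right)^{2}$ ($B{\left(Y \right)} = \left(3 \left(-2\right) + Y\right)^{2} = \left(-6 + Y\right)^{2}$)
$\left(C + B{\left(L{\left(\left(-3\right) \left(-4\right) \right)} \right)}\right) + S = \left(24754 + \left(-6 - 2 \left(\left(-3\right) \left(-4\right)\right)\right)^{2}\right) - 10669 = \left(24754 + \left(-6 - 24\right)^{2}\right) - 10669 = \left(24754 + \left(-30\right)^{2}\right) - 10669 = \left(24754 + 900\right) - 10669 = 25654 - 10669 = 14985$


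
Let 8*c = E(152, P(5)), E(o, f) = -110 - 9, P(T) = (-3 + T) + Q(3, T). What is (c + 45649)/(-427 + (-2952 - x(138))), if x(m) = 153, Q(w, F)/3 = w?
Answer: -365073/28256 ≈ -12.920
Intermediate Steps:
Q(w, F) = 3*w
P(T) = 6 + T (P(T) = (-3 + T) + 3*3 = (-3 + T) + 9 = 6 + T)
E(o, f) = -119
c = -119/8 (c = (1/8)*(-119) = -119/8 ≈ -14.875)
(c + 45649)/(-427 + (-2952 - x(138))) = (-119/8 + 45649)/(-427 + (-2952 - 1*153)) = 365073/(8*(-427 + (-2952 - 153))) = 365073/(8*(-427 - 3105)) = (365073/8)/(-3532) = (365073/8)*(-1/3532) = -365073/28256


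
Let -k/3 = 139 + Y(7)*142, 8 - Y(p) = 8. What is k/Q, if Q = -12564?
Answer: 139/4188 ≈ 0.033190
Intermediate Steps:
Y(p) = 0 (Y(p) = 8 - 1*8 = 8 - 8 = 0)
k = -417 (k = -3*(139 + 0*142) = -3*(139 + 0) = -3*139 = -417)
k/Q = -417/(-12564) = -417*(-1/12564) = 139/4188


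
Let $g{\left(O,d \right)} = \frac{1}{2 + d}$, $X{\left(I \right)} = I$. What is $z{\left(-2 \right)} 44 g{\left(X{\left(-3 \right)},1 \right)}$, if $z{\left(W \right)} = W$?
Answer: $- \frac{88}{3} \approx -29.333$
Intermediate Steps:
$z{\left(-2 \right)} 44 g{\left(X{\left(-3 \right)},1 \right)} = \frac{\left(-2\right) 44}{2 + 1} = - \frac{88}{3}$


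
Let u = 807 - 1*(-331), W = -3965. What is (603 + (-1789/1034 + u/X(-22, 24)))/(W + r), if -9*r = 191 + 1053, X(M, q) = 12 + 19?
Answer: -184048155/1183722166 ≈ -0.15548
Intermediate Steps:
u = 1138 (u = 807 + 331 = 1138)
X(M, q) = 31
r = -1244/9 (r = -(191 + 1053)/9 = -⅑*1244 = -1244/9 ≈ -138.22)
(603 + (-1789/1034 + u/X(-22, 24)))/(W + r) = (603 + (-1789/1034 + 1138/31))/(-3965 - 1244/9) = (603 + (-1789*1/1034 + 1138*(1/31)))/(-36929/9) = (603 + (-1789/1034 + 1138/31))*(-9/36929) = (603 + 1121233/32054)*(-9/36929) = (20449795/32054)*(-9/36929) = -184048155/1183722166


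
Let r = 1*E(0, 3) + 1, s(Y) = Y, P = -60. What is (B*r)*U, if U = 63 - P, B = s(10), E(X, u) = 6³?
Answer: 266910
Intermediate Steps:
E(X, u) = 216
B = 10
r = 217 (r = 1*216 + 1 = 216 + 1 = 217)
U = 123 (U = 63 - 1*(-60) = 63 + 60 = 123)
(B*r)*U = (10*217)*123 = 2170*123 = 266910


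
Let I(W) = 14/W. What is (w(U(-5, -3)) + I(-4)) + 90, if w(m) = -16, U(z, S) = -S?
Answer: 141/2 ≈ 70.500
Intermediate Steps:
(w(U(-5, -3)) + I(-4)) + 90 = (-16 + 14/(-4)) + 90 = (-16 + 14*(-1/4)) + 90 = (-16 - 7/2) + 90 = -39/2 + 90 = 141/2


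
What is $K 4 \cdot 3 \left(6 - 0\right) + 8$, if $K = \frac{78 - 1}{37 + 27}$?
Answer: $\frac{757}{8} \approx 94.625$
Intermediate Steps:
$K = \frac{77}{64} \approx 1.2031$
$K 4 \cdot 3 \left(6 - 0\right) + 8 = \frac{77 \cdot 4 \cdot 3 \left(6 - 0\right)}{64} + 8 = \frac{77 \cdot 12 \left(6 + 0\right)}{64} + 8 = \frac{77 \cdot 12 \cdot 6}{64} + 8 = \frac{77}{64} \cdot 72 + 8 = \frac{693}{8} + 8 = \frac{757}{8}$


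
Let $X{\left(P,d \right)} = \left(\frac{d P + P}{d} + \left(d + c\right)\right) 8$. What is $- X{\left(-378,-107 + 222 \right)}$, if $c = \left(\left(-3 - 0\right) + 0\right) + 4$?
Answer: $\frac{244064}{115} \approx 2122.3$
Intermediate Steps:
$c = 1$ ($c = \left(\left(-3 + 0\right) + 0\right) + 4 = \left(-3 + 0\right) + 4 = -3 + 4 = 1$)
$X{\left(P,d \right)} = 8 + 8 d + \frac{8 \left(P + P d\right)}{d}$ ($X{\left(P,d \right)} = \left(\frac{d P + P}{d} + \left(d + 1\right)\right) 8 = \left(\frac{P d + P}{d} + \left(1 + d\right)\right) 8 = \left(\frac{P + P d}{d} + \left(1 + d\right)\right) 8 = \left(1 + d + \frac{P + P d}{d}\right) 8 = 8 + 8 d + \frac{8 \left(P + P d\right)}{d}$)
$- X{\left(-378,-107 + 222 \right)} = - \frac{8 \left(-378 + \left(-107 + 222\right) \left(1 - 378 + \left(-107 + 222\right)\right)\right)}{-107 + 222} = - \frac{8 \left(-378 + 115 \left(1 - 378 + 115\right)\right)}{115} = - \frac{8 \left(-378 + 115 \left(-262\right)\right)}{115} = - \frac{8 \left(-378 - 30130\right)}{115} = - \frac{8 \left(-30508\right)}{115} = \left(-1\right) \left(- \frac{244064}{115}\right) = \frac{244064}{115}$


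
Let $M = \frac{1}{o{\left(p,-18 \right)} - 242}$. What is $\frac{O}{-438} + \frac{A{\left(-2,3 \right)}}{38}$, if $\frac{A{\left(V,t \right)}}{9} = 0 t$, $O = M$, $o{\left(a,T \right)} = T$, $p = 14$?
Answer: $\frac{1}{113880} \approx 8.7812 \cdot 10^{-6}$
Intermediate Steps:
$M = - \frac{1}{260}$ ($M = \frac{1}{-18 - 242} = \frac{1}{-260} = - \frac{1}{260} \approx -0.0038462$)
$O = - \frac{1}{260} \approx -0.0038462$
$A{\left(V,t \right)} = 0$ ($A{\left(V,t \right)} = 9 \cdot 0 t = 9 \cdot 0 = 0$)
$\frac{O}{-438} + \frac{A{\left(-2,3 \right)}}{38} = - \frac{1}{260 \left(-438\right)} + \frac{0}{38} = \left(- \frac{1}{260}\right) \left(- \frac{1}{438}\right) + 0 \cdot \frac{1}{38} = \frac{1}{113880} + 0 = \frac{1}{113880}$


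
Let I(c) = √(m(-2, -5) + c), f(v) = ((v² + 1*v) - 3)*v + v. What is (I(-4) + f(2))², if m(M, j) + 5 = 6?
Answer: (8 + I*√3)² ≈ 61.0 + 27.713*I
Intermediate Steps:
f(v) = v + v*(-3 + v + v²) (f(v) = ((v² + v) - 3)*v + v = ((v + v²) - 3)*v + v = (-3 + v + v²)*v + v = v*(-3 + v + v²) + v = v + v*(-3 + v + v²))
m(M, j) = 1 (m(M, j) = -5 + 6 = 1)
I(c) = √(1 + c)
(I(-4) + f(2))² = (√(1 - 4) + 2*(-2 + 2 + 2²))² = (√(-3) + 2*(-2 + 2 + 4))² = (I*√3 + 2*4)² = (I*√3 + 8)² = (8 + I*√3)²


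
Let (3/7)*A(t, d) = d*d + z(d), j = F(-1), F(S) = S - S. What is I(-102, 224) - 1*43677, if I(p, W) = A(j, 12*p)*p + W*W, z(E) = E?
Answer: -356268077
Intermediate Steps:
F(S) = 0
j = 0
A(t, d) = 7*d/3 + 7*d**2/3 (A(t, d) = 7*(d*d + d)/3 = 7*(d**2 + d)/3 = 7*(d + d**2)/3 = 7*d/3 + 7*d**2/3)
I(p, W) = W**2 + 28*p**2*(1 + 12*p) (I(p, W) = (7*(12*p)*(1 + 12*p)/3)*p + W*W = (28*p*(1 + 12*p))*p + W**2 = 28*p**2*(1 + 12*p) + W**2 = W**2 + 28*p**2*(1 + 12*p))
I(-102, 224) - 1*43677 = (224**2 + (-102)**2*(28 + 336*(-102))) - 1*43677 = (50176 + 10404*(28 - 34272)) - 43677 = (50176 + 10404*(-34244)) - 43677 = (50176 - 356274576) - 43677 = -356224400 - 43677 = -356268077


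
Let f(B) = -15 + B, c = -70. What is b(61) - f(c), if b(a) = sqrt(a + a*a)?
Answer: 85 + sqrt(3782) ≈ 146.50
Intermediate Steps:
b(a) = sqrt(a + a**2)
b(61) - f(c) = sqrt(61*(1 + 61)) - (-15 - 70) = sqrt(61*62) - 1*(-85) = sqrt(3782) + 85 = 85 + sqrt(3782)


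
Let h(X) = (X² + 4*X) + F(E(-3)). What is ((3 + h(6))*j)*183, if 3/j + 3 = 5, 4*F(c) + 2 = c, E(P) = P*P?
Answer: 142191/8 ≈ 17774.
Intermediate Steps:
E(P) = P²
F(c) = -½ + c/4
j = 3/2 (j = 3/(-3 + 5) = 3/2 ≈ 1.5000)
h(X) = 7/4 + X² + 4*X (h(X) = (X² + 4*X) + (-½ + (¼)*(-3)²) = (X² + 4*X) + (-½ + (¼)*9) = (X² + 4*X) + (-½ + 9/4) = (X² + 4*X) + 7/4 = 7/4 + X² + 4*X)
((3 + h(6))*j)*183 = ((3 + (7/4 + 6² + 4*6))*(3/2))*183 = ((3 + (7/4 + 36 + 24))*(3/2))*183 = ((3 + 247/4)*(3/2))*183 = ((259/4)*(3/2))*183 = (777/8)*183 = 142191/8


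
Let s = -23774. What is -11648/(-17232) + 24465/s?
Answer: -9041333/25604598 ≈ -0.35311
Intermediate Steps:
-11648/(-17232) + 24465/s = -11648/(-17232) + 24465/(-23774) = -11648*(-1/17232) + 24465*(-1/23774) = 728/1077 - 24465/23774 = -9041333/25604598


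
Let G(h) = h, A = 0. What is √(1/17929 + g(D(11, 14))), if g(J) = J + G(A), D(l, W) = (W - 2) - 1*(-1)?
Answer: √4178855462/17929 ≈ 3.6056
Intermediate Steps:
D(l, W) = -1 + W (D(l, W) = (-2 + W) + 1 = -1 + W)
g(J) = J (g(J) = J + 0 = J)
√(1/17929 + g(D(11, 14))) = √(1/17929 + (-1 + 14)) = √(1/17929 + 13) = √(233078/17929) = √4178855462/17929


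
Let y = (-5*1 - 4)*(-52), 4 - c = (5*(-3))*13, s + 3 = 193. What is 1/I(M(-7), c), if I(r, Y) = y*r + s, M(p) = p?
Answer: -1/3086 ≈ -0.00032404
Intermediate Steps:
s = 190 (s = -3 + 193 = 190)
c = 199 (c = 4 - 5*(-3)*13 = 4 - (-15)*13 = 4 - 1*(-195) = 4 + 195 = 199)
y = 468 (y = (-5 - 4)*(-52) = -9*(-52) = 468)
I(r, Y) = 190 + 468*r (I(r, Y) = 468*r + 190 = 190 + 468*r)
1/I(M(-7), c) = 1/(190 + 468*(-7)) = 1/(190 - 3276) = 1/(-3086) = -1/3086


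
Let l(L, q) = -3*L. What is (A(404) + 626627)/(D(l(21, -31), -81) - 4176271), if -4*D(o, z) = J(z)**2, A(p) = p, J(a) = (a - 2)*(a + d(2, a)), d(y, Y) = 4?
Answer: -2508124/57549965 ≈ -0.043582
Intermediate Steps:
J(a) = (-2 + a)*(4 + a) (J(a) = (a - 2)*(a + 4) = (-2 + a)*(4 + a))
D(o, z) = -(-8 + z**2 + 2*z)**2/4
(A(404) + 626627)/(D(l(21, -31), -81) - 4176271) = (404 + 626627)/(-(-8 + (-81)**2 + 2*(-81))**2/4 - 4176271) = 627031/(-(-8 + 6561 - 162)**2/4 - 4176271) = 627031/(-1/4*6391**2 - 4176271) = 627031/(-1/4*40844881 - 4176271) = 627031/(-40844881/4 - 4176271) = 627031/(-57549965/4) = 627031*(-4/57549965) = -2508124/57549965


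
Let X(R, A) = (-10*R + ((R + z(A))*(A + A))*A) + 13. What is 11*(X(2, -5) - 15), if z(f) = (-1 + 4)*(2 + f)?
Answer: -4092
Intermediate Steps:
z(f) = 6 + 3*f (z(f) = 3*(2 + f) = 6 + 3*f)
X(R, A) = 13 - 10*R + 2*A²*(6 + R + 3*A) (X(R, A) = (-10*R + ((R + (6 + 3*A))*(A + A))*A) + 13 = (-10*R + ((6 + R + 3*A)*(2*A))*A) + 13 = (-10*R + (2*A*(6 + R + 3*A))*A) + 13 = (-10*R + 2*A²*(6 + R + 3*A)) + 13 = 13 - 10*R + 2*A²*(6 + R + 3*A))
11*(X(2, -5) - 15) = 11*((13 - 10*2 + 2*2*(-5)² + 6*(-5)²*(2 - 5)) - 15) = 11*((13 - 20 + 2*2*25 + 6*25*(-3)) - 15) = 11*((13 - 20 + 100 - 450) - 15) = 11*(-357 - 15) = 11*(-372) = -4092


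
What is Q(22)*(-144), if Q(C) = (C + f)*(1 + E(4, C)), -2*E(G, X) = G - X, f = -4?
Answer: -25920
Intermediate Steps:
E(G, X) = X/2 - G/2 (E(G, X) = -(G - X)/2 = X/2 - G/2)
Q(C) = (-1 + C/2)*(-4 + C) (Q(C) = (C - 4)*(1 + (C/2 - ½*4)) = (-4 + C)*(1 + (C/2 - 2)) = (-4 + C)*(1 + (-2 + C/2)) = (-4 + C)*(-1 + C/2) = (-1 + C/2)*(-4 + C))
Q(22)*(-144) = (4 + (½)*22² - 3*22)*(-144) = (4 + (½)*484 - 66)*(-144) = (4 + 242 - 66)*(-144) = 180*(-144) = -25920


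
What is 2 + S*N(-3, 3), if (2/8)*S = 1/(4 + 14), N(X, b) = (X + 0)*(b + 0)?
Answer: 0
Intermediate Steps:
N(X, b) = X*b
S = 2/9 (S = 4/(4 + 14) = 4/18 = 4*(1/18) = 2/9 ≈ 0.22222)
2 + S*N(-3, 3) = 2 + 2*(-3*3)/9 = 2 + (2/9)*(-9) = 2 - 2 = 0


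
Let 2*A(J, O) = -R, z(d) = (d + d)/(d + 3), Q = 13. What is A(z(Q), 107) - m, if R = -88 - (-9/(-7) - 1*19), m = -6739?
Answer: 47419/7 ≈ 6774.1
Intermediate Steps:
z(d) = 2*d/(3 + d) (z(d) = (2*d)/(3 + d) = 2*d/(3 + d))
R = -492/7 (R = -88 - (-9*(-1/7) - 19) = -88 - (9/7 - 19) = -88 - 1*(-124/7) = -88 + 124/7 = -492/7 ≈ -70.286)
A(J, O) = 246/7 (A(J, O) = (-1*(-492/7))/2 = (1/2)*(492/7) = 246/7)
A(z(Q), 107) - m = 246/7 - 1*(-6739) = 246/7 + 6739 = 47419/7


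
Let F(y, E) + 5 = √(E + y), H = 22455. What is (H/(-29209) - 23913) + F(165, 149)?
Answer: -698643317/29209 + √314 ≈ -23901.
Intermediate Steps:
F(y, E) = -5 + √(E + y)
(H/(-29209) - 23913) + F(165, 149) = (22455/(-29209) - 23913) + (-5 + √(149 + 165)) = (22455*(-1/29209) - 23913) + (-5 + √314) = (-22455/29209 - 23913) + (-5 + √314) = -698497272/29209 + (-5 + √314) = -698643317/29209 + √314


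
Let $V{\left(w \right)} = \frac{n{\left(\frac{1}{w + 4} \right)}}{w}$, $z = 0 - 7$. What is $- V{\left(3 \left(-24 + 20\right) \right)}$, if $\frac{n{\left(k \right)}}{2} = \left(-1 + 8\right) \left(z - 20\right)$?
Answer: $- \frac{63}{2} \approx -31.5$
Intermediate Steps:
$z = -7$ ($z = 0 - 7 = -7$)
$n{\left(k \right)} = -378$ ($n{\left(k \right)} = 2 \left(-1 + 8\right) \left(-7 - 20\right) = 2 \cdot 7 \left(-27\right) = 2 \left(-189\right) = -378$)
$V{\left(w \right)} = - \frac{378}{w}$
$- V{\left(3 \left(-24 + 20\right) \right)} = - \frac{-378}{3 \left(-24 + 20\right)} = - \frac{-378}{3 \left(-4\right)} = - \frac{-378}{-12} = - \frac{\left(-378\right) \left(-1\right)}{12} = \left(-1\right) \frac{63}{2} = - \frac{63}{2}$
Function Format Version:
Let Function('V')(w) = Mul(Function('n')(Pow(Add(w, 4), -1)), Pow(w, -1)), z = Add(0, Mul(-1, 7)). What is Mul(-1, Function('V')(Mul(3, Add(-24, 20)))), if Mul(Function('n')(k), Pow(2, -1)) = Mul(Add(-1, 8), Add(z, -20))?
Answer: Rational(-63, 2) ≈ -31.500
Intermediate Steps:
z = -7 (z = Add(0, -7) = -7)
Function('n')(k) = -378 (Function('n')(k) = Mul(2, Mul(Add(-1, 8), Add(-7, -20))) = Mul(2, Mul(7, -27)) = Mul(2, -189) = -378)
Function('V')(w) = Mul(-378, Pow(w, -1))
Mul(-1, Function('V')(Mul(3, Add(-24, 20)))) = Mul(-1, Mul(-378, Pow(Mul(3, Add(-24, 20)), -1))) = Mul(-1, Mul(-378, Pow(Mul(3, -4), -1))) = Mul(-1, Mul(-378, Pow(-12, -1))) = Mul(-1, Mul(-378, Rational(-1, 12))) = Mul(-1, Rational(63, 2)) = Rational(-63, 2)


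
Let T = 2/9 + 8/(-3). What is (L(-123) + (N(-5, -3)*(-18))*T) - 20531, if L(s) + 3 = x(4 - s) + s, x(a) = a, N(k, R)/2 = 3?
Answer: -20266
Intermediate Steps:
N(k, R) = 6 (N(k, R) = 2*3 = 6)
T = -22/9 (T = 2*(⅑) + 8*(-⅓) = 2/9 - 8/3 = -22/9 ≈ -2.4444)
L(s) = 1 (L(s) = -3 + ((4 - s) + s) = -3 + 4 = 1)
(L(-123) + (N(-5, -3)*(-18))*T) - 20531 = (1 + (6*(-18))*(-22/9)) - 20531 = (1 - 108*(-22/9)) - 20531 = (1 + 264) - 20531 = 265 - 20531 = -20266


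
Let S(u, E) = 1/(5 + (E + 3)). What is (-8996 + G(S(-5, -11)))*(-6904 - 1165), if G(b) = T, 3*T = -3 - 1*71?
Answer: 218363278/3 ≈ 7.2788e+7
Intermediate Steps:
T = -74/3 (T = (-3 - 1*71)/3 = (-3 - 71)/3 = (⅓)*(-74) = -74/3 ≈ -24.667)
S(u, E) = 1/(8 + E) (S(u, E) = 1/(5 + (3 + E)) = 1/(8 + E))
G(b) = -74/3
(-8996 + G(S(-5, -11)))*(-6904 - 1165) = (-8996 - 74/3)*(-6904 - 1165) = -27062/3*(-8069) = 218363278/3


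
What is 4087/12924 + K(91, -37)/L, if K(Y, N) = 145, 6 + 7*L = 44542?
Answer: 48784123/143895816 ≈ 0.33902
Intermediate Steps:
L = 44536/7 (L = -6/7 + (1/7)*44542 = -6/7 + 44542/7 = 44536/7 ≈ 6362.3)
4087/12924 + K(91, -37)/L = 4087/12924 + 145/(44536/7) = 4087*(1/12924) + 145*(7/44536) = 4087/12924 + 1015/44536 = 48784123/143895816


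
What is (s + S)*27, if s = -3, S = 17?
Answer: 378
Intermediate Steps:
(s + S)*27 = (-3 + 17)*27 = 14*27 = 378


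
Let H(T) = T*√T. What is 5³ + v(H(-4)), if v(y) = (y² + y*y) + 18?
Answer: 15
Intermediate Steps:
H(T) = T^(3/2)
v(y) = 18 + 2*y² (v(y) = (y² + y²) + 18 = 2*y² + 18 = 18 + 2*y²)
5³ + v(H(-4)) = 5³ + (18 + 2*((-4)^(3/2))²) = 125 + (18 + 2*(-8*I)²) = 125 + (18 + 2*(-64)) = 125 + (18 - 128) = 125 - 110 = 15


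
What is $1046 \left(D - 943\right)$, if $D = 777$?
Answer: $-173636$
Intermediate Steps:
$1046 \left(D - 943\right) = 1046 \left(777 - 943\right) = 1046 \left(-166\right) = -173636$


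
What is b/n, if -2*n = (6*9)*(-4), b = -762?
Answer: -127/18 ≈ -7.0556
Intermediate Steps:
n = 108 (n = -6*9*(-4)/2 = -27*(-4) = -1/2*(-216) = 108)
b/n = -762/108 = -762*1/108 = -127/18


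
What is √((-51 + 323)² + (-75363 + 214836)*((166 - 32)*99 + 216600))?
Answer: √32060174602 ≈ 1.7905e+5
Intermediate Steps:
√((-51 + 323)² + (-75363 + 214836)*((166 - 32)*99 + 216600)) = √(272² + 139473*(134*99 + 216600)) = √(73984 + 139473*(13266 + 216600)) = √(73984 + 139473*229866) = √(73984 + 32060100618) = √32060174602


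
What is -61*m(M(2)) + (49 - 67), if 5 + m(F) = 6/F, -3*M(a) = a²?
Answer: 1123/2 ≈ 561.50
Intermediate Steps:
M(a) = -a²/3
m(F) = -5 + 6/F
-61*m(M(2)) + (49 - 67) = -61*(-5 + 6/((-⅓*2²))) + (49 - 67) = -61*(-5 + 6/((-⅓*4))) - 18 = -61*(-5 + 6/(-4/3)) - 18 = -61*(-5 + 6*(-¾)) - 18 = -61*(-5 - 9/2) - 18 = -61*(-19/2) - 18 = 1159/2 - 18 = 1123/2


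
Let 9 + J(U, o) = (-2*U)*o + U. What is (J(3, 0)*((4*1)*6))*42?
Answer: -6048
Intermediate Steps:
J(U, o) = -9 + U - 2*U*o (J(U, o) = -9 + ((-2*U)*o + U) = -9 + (-2*U*o + U) = -9 + (U - 2*U*o) = -9 + U - 2*U*o)
(J(3, 0)*((4*1)*6))*42 = ((-9 + 3 - 2*3*0)*((4*1)*6))*42 = ((-9 + 3 + 0)*(4*6))*42 = -6*24*42 = -144*42 = -6048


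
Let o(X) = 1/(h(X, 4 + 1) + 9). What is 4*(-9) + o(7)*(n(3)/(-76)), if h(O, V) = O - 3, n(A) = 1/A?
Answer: -106705/2964 ≈ -36.000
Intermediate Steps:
h(O, V) = -3 + O
o(X) = 1/(6 + X) (o(X) = 1/((-3 + X) + 9) = 1/(6 + X))
4*(-9) + o(7)*(n(3)/(-76)) = 4*(-9) + (1/(3*(-76)))/(6 + 7) = -36 + ((⅓)*(-1/76))/13 = -36 + (1/13)*(-1/228) = -36 - 1/2964 = -106705/2964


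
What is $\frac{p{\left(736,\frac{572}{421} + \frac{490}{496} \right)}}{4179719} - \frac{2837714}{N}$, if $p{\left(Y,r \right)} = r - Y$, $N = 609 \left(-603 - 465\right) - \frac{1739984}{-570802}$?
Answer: $\frac{8032205781462740127327}{1841069511051178176760} \approx 4.3628$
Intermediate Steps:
$N = - \frac{185627365220}{285401}$ ($N = 609 \left(-1068\right) - - \frac{869992}{285401} = -650412 + \frac{869992}{285401} = - \frac{185627365220}{285401} \approx -6.5041 \cdot 10^{5}$)
$\frac{p{\left(736,\frac{572}{421} + \frac{490}{496} \right)}}{4179719} - \frac{2837714}{N} = \frac{\left(\frac{572}{421} + \frac{490}{496}\right) - 736}{4179719} - \frac{2837714}{- \frac{185627365220}{285401}} = \left(\left(572 \cdot \frac{1}{421} + 490 \cdot \frac{1}{496}\right) - 736\right) \frac{1}{4179719} - - \frac{36813018787}{8437607510} = \left(\left(\frac{572}{421} + \frac{245}{248}\right) - 736\right) \frac{1}{4179719} + \frac{36813018787}{8437607510} = \left(\frac{245001}{104408} - 736\right) \frac{1}{4179719} + \frac{36813018787}{8437607510} = \left(- \frac{76599287}{104408}\right) \frac{1}{4179719} + \frac{36813018787}{8437607510} = - \frac{76599287}{436396101352} + \frac{36813018787}{8437607510} = \frac{8032205781462740127327}{1841069511051178176760}$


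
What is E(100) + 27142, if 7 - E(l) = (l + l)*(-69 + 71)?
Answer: 26749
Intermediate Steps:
E(l) = 7 - 4*l (E(l) = 7 - (l + l)*(-69 + 71) = 7 - 2*l*2 = 7 - 4*l)
E(100) + 27142 = (7 - 4*100) + 27142 = (7 - 400) + 27142 = -393 + 27142 = 26749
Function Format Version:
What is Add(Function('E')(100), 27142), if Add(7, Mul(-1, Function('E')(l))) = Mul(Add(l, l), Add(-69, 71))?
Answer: 26749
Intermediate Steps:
Function('E')(l) = Add(7, Mul(-4, l)) (Function('E')(l) = Add(7, Mul(-1, Mul(Add(l, l), Add(-69, 71)))) = Add(7, Mul(-1, Mul(Mul(2, l), 2))) = Add(7, Mul(-1, Mul(4, l))) = Add(7, Mul(-4, l)))
Add(Function('E')(100), 27142) = Add(Add(7, Mul(-4, 100)), 27142) = Add(Add(7, -400), 27142) = Add(-393, 27142) = 26749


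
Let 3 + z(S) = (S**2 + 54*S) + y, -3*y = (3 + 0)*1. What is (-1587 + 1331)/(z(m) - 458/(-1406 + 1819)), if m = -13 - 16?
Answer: 105728/301535 ≈ 0.35063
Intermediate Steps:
y = -1 (y = -(3 + 0)/3 = -1 ≈ -1.0000)
m = -29
z(S) = -4 + S**2 + 54*S (z(S) = -3 + ((S**2 + 54*S) - 1) = -3 + (-1 + S**2 + 54*S) = -4 + S**2 + 54*S)
(-1587 + 1331)/(z(m) - 458/(-1406 + 1819)) = (-1587 + 1331)/((-4 + (-29)**2 + 54*(-29)) - 458/(-1406 + 1819)) = -256/((-4 + 841 - 1566) - 458/413) = -256/(-729 - 458*1/413) = -256/(-729 - 458/413) = -256/(-301535/413) = -256*(-413/301535) = 105728/301535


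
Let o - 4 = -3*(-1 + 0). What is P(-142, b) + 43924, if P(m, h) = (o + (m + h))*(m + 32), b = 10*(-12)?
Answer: 71974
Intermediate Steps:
b = -120
o = 7 (o = 4 - 3*(-1 + 0) = 4 - 3*(-1) = 4 + 3 = 7)
P(m, h) = (32 + m)*(7 + h + m) (P(m, h) = (7 + (m + h))*(m + 32) = (7 + (h + m))*(32 + m) = (7 + h + m)*(32 + m) = (32 + m)*(7 + h + m))
P(-142, b) + 43924 = (224 + (-142)² + 32*(-120) + 39*(-142) - 120*(-142)) + 43924 = (224 + 20164 - 3840 - 5538 + 17040) + 43924 = 28050 + 43924 = 71974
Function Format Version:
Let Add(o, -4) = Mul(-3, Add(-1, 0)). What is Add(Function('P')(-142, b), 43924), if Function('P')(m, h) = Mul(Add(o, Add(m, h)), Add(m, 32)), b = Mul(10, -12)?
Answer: 71974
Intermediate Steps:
b = -120
o = 7 (o = Add(4, Mul(-3, Add(-1, 0))) = Add(4, Mul(-3, -1)) = Add(4, 3) = 7)
Function('P')(m, h) = Mul(Add(32, m), Add(7, h, m)) (Function('P')(m, h) = Mul(Add(7, Add(m, h)), Add(m, 32)) = Mul(Add(7, Add(h, m)), Add(32, m)) = Mul(Add(7, h, m), Add(32, m)) = Mul(Add(32, m), Add(7, h, m)))
Add(Function('P')(-142, b), 43924) = Add(Add(224, Pow(-142, 2), Mul(32, -120), Mul(39, -142), Mul(-120, -142)), 43924) = Add(Add(224, 20164, -3840, -5538, 17040), 43924) = Add(28050, 43924) = 71974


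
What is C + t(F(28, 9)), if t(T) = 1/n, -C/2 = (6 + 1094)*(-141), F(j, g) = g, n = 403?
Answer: 125010601/403 ≈ 3.1020e+5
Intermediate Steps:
C = 310200 (C = -2*(6 + 1094)*(-141) = -2200*(-141) = -2*(-155100) = 310200)
t(T) = 1/403
C + t(F(28, 9)) = 310200 + 1/403 = 125010601/403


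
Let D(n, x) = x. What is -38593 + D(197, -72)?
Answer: -38665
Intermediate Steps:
-38593 + D(197, -72) = -38593 - 72 = -38665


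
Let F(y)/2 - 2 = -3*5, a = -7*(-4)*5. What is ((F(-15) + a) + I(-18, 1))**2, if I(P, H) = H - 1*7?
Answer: 11664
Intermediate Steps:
I(P, H) = -7 + H (I(P, H) = H - 7 = -7 + H)
a = 140 (a = 28*5 = 140)
F(y) = -26 (F(y) = 4 + 2*(-3*5) = 4 + 2*(-15) = 4 - 30 = -26)
((F(-15) + a) + I(-18, 1))**2 = ((-26 + 140) + (-7 + 1))**2 = (114 - 6)**2 = 108**2 = 11664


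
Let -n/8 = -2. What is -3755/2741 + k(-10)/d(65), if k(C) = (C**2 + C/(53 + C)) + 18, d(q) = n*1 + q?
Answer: 267253/3182301 ≈ 0.083981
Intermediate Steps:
n = 16 (n = -8*(-2) = 16)
d(q) = 16 + q (d(q) = 16*1 + q = 16 + q)
k(C) = 18 + C**2 + C/(53 + C) (k(C) = (C**2 + C/(53 + C)) + 18 = 18 + C**2 + C/(53 + C))
-3755/2741 + k(-10)/d(65) = -3755/2741 + ((954 + (-10)**3 + 19*(-10) + 53*(-10)**2)/(53 - 10))/(16 + 65) = -3755*1/2741 + ((954 - 1000 - 190 + 53*100)/43)/81 = -3755/2741 + ((954 - 1000 - 190 + 5300)/43)*(1/81) = -3755/2741 + ((1/43)*5064)*(1/81) = -3755/2741 + (5064/43)*(1/81) = -3755/2741 + 1688/1161 = 267253/3182301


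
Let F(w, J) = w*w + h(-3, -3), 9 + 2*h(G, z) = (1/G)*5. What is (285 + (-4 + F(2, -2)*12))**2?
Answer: 70225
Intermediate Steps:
h(G, z) = -9/2 + 5/(2*G) (h(G, z) = -9/2 + ((1/G)*5)/2 = -9/2 + (5/G)/2 = -9/2 + 5/(2*G))
F(w, J) = -16/3 + w**2 (F(w, J) = w*w + (1/2)*(5 - 9*(-3))/(-3) = w**2 + (1/2)*(-1/3)*(5 + 27) = w**2 + (1/2)*(-1/3)*32 = w**2 - 16/3 = -16/3 + w**2)
(285 + (-4 + F(2, -2)*12))**2 = (285 + (-4 + (-16/3 + 2**2)*12))**2 = (285 + (-4 + (-16/3 + 4)*12))**2 = (285 + (-4 - 4/3*12))**2 = (285 + (-4 - 16))**2 = (285 - 20)**2 = 265**2 = 70225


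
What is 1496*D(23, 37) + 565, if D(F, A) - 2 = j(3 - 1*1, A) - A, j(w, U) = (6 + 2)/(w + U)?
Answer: -2008037/39 ≈ -51488.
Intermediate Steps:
j(w, U) = 8/(U + w)
D(F, A) = 2 - A + 8/(2 + A) (D(F, A) = 2 + (8/(A + (3 - 1*1)) - A) = 2 + (8/(A + (3 - 1)) - A) = 2 + (8/(A + 2) - A) = 2 + (8/(2 + A) - A) = 2 + (-A + 8/(2 + A)) = 2 - A + 8/(2 + A))
1496*D(23, 37) + 565 = 1496*((12 - 1*37²)/(2 + 37)) + 565 = 1496*((12 - 1*1369)/39) + 565 = 1496*((12 - 1369)/39) + 565 = 1496*((1/39)*(-1357)) + 565 = 1496*(-1357/39) + 565 = -2030072/39 + 565 = -2008037/39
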